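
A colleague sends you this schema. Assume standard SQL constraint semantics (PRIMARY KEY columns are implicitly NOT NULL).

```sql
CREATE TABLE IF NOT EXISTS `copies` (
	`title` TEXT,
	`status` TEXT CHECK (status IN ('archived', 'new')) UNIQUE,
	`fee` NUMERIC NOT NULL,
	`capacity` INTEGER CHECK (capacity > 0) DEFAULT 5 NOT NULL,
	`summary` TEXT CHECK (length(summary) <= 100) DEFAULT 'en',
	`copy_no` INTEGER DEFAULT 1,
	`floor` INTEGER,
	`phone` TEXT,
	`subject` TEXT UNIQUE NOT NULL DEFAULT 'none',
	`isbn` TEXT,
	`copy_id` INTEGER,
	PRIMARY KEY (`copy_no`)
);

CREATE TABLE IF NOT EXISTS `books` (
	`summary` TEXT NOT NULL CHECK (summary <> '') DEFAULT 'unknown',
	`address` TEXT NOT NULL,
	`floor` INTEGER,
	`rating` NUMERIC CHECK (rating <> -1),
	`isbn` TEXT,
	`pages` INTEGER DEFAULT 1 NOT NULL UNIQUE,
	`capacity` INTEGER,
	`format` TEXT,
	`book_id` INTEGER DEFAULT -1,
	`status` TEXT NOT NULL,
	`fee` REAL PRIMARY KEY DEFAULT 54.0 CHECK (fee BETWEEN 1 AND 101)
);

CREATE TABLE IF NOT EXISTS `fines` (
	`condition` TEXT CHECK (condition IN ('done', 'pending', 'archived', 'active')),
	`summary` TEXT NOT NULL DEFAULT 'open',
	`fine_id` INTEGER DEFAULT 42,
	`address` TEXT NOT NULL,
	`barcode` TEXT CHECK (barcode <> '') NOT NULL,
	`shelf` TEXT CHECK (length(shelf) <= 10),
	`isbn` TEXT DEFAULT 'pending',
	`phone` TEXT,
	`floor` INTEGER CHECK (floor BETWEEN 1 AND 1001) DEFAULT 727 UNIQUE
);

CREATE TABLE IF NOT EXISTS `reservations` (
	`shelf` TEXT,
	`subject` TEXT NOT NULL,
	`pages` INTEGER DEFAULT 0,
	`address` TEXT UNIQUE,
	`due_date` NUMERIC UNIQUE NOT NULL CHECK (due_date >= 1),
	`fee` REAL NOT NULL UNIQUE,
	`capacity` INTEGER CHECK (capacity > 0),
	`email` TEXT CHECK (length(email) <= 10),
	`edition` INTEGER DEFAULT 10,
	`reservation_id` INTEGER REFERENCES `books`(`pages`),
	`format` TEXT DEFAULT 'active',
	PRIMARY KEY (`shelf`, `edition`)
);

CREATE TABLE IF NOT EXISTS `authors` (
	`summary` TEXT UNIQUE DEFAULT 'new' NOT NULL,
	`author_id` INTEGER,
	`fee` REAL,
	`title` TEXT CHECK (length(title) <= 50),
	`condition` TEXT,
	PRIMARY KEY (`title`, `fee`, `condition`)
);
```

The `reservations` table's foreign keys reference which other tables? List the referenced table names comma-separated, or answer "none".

books

- reservation_id REFERENCES books(pages).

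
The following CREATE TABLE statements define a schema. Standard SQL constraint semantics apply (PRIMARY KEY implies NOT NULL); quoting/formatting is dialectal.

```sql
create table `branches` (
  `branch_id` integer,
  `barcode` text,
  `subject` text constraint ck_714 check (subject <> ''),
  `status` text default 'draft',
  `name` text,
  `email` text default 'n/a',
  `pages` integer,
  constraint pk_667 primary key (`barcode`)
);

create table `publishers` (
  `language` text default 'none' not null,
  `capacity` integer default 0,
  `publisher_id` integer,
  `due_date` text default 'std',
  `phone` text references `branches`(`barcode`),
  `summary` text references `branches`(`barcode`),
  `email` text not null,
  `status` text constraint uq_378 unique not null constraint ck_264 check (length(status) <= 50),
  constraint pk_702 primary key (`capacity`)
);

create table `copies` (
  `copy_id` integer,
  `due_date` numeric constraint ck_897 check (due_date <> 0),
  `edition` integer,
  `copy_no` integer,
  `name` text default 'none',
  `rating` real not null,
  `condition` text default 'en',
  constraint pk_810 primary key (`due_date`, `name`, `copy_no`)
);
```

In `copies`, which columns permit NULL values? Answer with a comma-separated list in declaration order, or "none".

copy_id, edition, condition

- copy_id: no NOT NULL constraint applies → nullable.
- due_date: part of the PRIMARY KEY, which implies NOT NULL → not nullable.
- edition: no NOT NULL constraint applies → nullable.
- copy_no: part of the PRIMARY KEY, which implies NOT NULL → not nullable.
- name: part of the PRIMARY KEY, which implies NOT NULL → not nullable.
- rating: declared NOT NULL → not nullable.
- condition: DEFAULT only fills an omitted column; an explicit NULL is still allowed → nullable.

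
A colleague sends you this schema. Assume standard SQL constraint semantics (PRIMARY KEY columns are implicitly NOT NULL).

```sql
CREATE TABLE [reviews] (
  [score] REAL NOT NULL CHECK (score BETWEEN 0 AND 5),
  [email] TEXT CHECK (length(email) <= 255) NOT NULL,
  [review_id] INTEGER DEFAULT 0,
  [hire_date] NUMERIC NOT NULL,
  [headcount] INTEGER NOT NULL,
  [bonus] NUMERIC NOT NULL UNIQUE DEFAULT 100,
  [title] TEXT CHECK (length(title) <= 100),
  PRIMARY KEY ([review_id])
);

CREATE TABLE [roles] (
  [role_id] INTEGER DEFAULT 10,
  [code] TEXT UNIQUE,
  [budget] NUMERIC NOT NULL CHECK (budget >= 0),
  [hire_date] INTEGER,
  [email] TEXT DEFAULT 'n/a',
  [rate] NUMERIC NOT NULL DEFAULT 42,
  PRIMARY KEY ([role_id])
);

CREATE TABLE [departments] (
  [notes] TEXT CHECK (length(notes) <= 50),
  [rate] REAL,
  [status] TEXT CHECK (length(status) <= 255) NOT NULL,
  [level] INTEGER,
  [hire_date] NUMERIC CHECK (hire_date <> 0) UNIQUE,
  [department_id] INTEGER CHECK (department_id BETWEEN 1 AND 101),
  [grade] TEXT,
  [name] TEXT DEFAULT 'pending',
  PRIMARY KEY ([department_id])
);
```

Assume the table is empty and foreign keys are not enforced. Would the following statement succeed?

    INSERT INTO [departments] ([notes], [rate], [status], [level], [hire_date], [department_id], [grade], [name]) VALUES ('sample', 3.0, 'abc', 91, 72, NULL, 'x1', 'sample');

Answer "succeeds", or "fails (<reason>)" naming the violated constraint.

fails (NOT NULL on department_id)

department_id is explicitly set to NULL, but department_id is part of the PRIMARY KEY (implied NOT NULL).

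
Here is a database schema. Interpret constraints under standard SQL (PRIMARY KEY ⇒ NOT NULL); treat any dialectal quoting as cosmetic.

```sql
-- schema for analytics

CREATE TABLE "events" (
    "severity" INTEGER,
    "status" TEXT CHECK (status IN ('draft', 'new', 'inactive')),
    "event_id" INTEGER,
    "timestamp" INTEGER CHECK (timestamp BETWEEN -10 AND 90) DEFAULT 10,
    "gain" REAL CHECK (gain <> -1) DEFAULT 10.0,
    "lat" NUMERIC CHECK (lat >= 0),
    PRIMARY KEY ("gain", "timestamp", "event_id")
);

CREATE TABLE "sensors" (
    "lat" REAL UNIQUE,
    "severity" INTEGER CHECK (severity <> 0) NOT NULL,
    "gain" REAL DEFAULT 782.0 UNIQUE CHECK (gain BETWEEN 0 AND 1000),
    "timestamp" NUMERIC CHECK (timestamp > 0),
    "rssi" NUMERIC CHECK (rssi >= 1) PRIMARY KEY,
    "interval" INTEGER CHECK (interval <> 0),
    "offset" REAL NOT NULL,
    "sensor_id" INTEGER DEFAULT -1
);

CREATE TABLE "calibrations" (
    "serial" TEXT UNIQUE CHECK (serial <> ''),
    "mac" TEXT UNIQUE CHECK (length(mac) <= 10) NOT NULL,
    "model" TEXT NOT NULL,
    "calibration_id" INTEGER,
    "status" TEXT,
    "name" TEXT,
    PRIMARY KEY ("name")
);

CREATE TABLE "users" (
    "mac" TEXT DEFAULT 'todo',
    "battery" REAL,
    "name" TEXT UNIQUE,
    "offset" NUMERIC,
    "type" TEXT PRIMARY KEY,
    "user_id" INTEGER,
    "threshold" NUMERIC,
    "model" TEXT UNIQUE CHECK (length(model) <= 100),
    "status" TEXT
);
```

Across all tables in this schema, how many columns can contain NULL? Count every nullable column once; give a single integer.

events: 3 nullable (severity, status, lat — PK (gain, timestamp, event_id) and explicit NOT NULL columns excluded).
sensors: 5 nullable (lat, gain, timestamp, interval, sensor_id — PK (rssi) and explicit NOT NULL columns excluded).
calibrations: 3 nullable (serial, calibration_id, status — PK (name) and explicit NOT NULL columns excluded).
users: 8 nullable (mac, battery, name, offset, user_id, threshold, model, status — PK (type) and explicit NOT NULL columns excluded).
Total: 3 + 5 + 3 + 8 = 19.

19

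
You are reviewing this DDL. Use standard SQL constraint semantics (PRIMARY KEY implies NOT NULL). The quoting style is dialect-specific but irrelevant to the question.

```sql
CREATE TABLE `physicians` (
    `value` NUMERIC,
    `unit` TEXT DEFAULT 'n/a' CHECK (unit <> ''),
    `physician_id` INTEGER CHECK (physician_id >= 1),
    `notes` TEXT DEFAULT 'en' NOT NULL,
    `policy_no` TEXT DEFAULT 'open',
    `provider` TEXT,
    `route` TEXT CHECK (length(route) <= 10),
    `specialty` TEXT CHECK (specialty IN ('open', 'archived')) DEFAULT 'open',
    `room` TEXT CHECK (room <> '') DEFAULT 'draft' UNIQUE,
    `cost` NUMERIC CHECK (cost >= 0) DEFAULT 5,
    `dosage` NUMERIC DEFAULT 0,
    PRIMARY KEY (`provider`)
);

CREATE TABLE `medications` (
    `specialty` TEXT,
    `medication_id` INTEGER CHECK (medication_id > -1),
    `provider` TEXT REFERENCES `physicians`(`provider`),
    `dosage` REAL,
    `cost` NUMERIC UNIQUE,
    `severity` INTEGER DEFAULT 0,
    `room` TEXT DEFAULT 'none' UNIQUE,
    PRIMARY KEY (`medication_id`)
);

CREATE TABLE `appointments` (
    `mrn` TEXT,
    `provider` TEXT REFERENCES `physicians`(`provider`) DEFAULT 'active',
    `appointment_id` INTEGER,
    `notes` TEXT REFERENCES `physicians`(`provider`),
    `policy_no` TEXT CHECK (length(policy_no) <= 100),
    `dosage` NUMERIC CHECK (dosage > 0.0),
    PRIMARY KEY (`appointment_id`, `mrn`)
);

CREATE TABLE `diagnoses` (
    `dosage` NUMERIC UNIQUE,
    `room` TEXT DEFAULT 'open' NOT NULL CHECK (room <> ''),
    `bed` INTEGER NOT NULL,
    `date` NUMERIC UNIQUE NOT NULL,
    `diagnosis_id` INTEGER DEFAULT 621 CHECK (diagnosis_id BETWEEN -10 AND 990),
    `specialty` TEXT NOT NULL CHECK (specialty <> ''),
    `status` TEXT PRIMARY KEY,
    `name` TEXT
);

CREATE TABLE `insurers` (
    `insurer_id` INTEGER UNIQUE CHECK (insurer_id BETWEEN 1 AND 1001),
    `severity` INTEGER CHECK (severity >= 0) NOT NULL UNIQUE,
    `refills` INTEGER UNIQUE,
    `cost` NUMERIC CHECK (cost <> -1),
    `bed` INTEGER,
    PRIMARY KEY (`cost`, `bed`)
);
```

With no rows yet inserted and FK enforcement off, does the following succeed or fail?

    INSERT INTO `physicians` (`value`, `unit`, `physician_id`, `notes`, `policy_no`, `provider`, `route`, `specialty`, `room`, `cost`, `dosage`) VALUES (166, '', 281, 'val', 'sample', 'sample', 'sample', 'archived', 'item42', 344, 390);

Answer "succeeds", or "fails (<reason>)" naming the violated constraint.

fails (CHECK on unit)

The value '' for unit violates CHECK (unit <> '').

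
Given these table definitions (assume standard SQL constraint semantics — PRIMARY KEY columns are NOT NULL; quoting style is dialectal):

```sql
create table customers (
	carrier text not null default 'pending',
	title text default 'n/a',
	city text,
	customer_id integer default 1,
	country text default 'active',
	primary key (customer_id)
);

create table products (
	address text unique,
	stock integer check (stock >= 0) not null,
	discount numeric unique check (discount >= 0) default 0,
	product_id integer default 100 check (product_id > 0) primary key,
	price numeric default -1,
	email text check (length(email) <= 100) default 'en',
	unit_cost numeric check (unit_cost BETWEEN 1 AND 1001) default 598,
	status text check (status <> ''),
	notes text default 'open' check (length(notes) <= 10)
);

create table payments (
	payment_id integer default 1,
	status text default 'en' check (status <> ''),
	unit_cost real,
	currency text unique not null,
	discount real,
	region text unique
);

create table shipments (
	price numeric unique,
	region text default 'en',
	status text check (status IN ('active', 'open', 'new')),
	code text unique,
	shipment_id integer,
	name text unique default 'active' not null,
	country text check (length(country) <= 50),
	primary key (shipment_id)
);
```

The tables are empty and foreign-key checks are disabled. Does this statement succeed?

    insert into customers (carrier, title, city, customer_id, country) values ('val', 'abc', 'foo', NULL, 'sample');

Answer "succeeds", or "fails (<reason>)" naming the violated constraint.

customer_id is explicitly set to NULL, but customer_id is part of the PRIMARY KEY (implied NOT NULL).

fails (NOT NULL on customer_id)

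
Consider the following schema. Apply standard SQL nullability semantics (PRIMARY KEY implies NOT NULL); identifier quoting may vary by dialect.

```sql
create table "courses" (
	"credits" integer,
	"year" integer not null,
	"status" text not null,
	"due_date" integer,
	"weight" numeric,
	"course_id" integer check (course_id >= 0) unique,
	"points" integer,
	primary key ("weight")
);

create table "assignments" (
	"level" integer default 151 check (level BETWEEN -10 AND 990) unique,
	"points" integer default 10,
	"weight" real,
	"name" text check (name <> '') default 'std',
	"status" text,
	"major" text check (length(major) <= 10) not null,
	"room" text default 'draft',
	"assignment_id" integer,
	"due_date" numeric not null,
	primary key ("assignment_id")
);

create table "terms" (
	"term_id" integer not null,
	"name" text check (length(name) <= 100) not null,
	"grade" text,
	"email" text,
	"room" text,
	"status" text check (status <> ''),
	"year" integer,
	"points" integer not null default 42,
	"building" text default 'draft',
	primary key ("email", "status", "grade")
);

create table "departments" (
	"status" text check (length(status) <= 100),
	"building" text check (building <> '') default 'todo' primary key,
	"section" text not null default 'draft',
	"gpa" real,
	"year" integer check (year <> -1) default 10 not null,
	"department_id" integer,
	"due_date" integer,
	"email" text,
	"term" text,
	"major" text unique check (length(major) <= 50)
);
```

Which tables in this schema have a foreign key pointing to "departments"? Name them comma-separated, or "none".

none

No REFERENCES clause anywhere in the schema names departments.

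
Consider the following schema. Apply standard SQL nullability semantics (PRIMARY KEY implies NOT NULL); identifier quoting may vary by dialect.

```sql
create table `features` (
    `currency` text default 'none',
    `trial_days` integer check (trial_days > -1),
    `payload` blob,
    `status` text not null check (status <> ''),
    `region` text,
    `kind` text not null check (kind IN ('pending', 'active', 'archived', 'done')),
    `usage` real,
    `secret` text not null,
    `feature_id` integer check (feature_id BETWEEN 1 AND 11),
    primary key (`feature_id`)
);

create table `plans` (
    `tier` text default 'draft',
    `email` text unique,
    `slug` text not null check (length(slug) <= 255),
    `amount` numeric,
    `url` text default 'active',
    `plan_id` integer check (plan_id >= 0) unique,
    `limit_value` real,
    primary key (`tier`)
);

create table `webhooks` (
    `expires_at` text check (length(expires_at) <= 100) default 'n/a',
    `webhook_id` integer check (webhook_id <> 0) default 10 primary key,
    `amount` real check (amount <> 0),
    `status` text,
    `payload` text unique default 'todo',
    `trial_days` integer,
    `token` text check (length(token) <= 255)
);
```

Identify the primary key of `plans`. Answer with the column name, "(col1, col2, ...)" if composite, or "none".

tier is declared PRIMARY KEY as a table-level PRIMARY KEY clause.

tier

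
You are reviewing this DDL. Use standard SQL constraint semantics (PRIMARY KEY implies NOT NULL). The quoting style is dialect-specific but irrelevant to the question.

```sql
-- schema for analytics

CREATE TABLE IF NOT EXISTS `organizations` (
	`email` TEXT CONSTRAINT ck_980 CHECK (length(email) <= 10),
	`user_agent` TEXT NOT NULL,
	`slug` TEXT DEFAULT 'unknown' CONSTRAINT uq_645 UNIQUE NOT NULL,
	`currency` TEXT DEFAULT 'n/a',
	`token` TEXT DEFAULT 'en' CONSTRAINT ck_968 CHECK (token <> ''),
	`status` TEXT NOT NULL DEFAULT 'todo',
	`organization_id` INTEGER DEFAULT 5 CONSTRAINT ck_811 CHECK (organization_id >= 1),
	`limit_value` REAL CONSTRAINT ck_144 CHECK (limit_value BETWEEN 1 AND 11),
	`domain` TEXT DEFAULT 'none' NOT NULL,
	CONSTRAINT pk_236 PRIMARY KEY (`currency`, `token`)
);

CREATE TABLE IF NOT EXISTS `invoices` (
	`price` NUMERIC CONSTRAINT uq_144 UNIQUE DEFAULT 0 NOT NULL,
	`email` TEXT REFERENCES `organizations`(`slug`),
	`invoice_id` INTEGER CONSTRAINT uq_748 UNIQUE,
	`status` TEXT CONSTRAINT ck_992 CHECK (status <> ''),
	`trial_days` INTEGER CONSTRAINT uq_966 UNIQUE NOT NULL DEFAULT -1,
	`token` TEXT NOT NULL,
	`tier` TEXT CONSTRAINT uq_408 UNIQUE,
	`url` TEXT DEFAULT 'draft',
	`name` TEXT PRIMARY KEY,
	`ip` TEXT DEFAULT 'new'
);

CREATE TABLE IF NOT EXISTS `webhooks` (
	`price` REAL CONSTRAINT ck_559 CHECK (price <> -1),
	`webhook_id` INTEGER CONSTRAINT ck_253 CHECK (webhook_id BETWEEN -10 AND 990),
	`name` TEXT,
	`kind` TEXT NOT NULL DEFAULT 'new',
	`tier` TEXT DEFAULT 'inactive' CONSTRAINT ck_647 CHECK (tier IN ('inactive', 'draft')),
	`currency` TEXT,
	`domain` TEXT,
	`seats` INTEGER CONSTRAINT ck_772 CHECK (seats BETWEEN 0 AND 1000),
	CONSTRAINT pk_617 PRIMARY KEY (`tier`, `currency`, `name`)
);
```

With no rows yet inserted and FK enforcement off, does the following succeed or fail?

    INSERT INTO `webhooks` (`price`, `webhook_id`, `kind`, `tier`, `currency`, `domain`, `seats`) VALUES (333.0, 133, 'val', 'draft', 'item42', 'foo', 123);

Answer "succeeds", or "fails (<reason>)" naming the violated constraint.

fails (NOT NULL on name)

name is omitted from the column list and has no DEFAULT, so it would receive NULL.
But name is part of the PRIMARY KEY (implied NOT NULL).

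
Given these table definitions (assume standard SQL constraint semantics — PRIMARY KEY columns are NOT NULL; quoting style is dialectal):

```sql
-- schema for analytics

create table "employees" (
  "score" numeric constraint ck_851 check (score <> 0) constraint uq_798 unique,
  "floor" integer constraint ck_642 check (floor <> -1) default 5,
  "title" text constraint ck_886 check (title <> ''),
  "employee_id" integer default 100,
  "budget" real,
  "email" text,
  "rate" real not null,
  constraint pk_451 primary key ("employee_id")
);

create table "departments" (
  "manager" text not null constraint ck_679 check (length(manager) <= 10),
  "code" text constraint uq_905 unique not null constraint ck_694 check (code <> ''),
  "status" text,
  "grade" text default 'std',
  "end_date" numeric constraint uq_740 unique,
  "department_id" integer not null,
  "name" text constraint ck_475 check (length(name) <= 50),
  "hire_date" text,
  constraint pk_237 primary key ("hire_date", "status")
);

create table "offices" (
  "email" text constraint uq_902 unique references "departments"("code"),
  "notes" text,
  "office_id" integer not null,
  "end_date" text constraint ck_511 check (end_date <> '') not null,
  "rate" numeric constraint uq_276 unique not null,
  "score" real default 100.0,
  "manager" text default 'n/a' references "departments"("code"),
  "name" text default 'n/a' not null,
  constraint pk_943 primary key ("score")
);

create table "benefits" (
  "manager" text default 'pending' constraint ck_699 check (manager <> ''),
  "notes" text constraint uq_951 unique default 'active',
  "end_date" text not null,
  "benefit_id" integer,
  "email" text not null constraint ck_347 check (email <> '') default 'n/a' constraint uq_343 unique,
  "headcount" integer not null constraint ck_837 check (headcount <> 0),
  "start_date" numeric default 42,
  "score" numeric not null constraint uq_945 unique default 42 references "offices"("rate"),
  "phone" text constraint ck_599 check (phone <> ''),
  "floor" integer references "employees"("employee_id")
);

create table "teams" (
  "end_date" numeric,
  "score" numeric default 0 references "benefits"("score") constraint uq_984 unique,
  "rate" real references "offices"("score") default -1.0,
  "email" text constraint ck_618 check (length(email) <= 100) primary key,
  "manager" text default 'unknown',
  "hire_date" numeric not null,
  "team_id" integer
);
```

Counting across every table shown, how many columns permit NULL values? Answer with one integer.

employees: 5 nullable (score, floor, title, budget, email — PK (employee_id) and explicit NOT NULL columns excluded).
departments: 3 nullable (grade, end_date, name — PK (hire_date, status) and explicit NOT NULL columns excluded).
offices: 3 nullable (email, notes, manager — PK (score) and explicit NOT NULL columns excluded).
benefits: 6 nullable (manager, notes, benefit_id, start_date, phone, floor — PK none and explicit NOT NULL columns excluded).
teams: 5 nullable (end_date, score, rate, manager, team_id — PK (email) and explicit NOT NULL columns excluded).
Total: 5 + 3 + 3 + 6 + 5 = 22.

22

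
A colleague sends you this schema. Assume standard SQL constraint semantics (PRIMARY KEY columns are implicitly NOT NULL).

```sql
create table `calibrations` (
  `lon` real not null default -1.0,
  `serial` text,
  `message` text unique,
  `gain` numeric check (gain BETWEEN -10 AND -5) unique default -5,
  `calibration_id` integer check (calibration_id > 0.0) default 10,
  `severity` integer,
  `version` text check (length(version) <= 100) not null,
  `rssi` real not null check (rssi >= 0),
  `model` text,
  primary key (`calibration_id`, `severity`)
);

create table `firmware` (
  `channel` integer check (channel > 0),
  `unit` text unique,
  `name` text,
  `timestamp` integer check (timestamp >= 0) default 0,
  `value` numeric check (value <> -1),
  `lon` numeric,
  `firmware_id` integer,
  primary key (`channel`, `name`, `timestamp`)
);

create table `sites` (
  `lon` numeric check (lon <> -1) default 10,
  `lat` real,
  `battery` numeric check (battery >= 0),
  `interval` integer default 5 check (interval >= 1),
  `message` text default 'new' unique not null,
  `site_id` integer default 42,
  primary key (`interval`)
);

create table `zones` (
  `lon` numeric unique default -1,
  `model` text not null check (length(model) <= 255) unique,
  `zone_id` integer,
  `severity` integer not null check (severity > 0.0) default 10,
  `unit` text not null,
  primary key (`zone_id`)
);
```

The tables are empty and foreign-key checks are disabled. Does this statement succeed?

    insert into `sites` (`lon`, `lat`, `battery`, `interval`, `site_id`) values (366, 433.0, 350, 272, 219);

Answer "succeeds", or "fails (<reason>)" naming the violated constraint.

NOT NULL columns: interval is supplied; message defaults to 'new'.
CHECK constraints: 366 satisfies (lon <> -1); 350 satisfies (battery >= 0); 272 satisfies (interval >= 1).
No constraint is violated.

succeeds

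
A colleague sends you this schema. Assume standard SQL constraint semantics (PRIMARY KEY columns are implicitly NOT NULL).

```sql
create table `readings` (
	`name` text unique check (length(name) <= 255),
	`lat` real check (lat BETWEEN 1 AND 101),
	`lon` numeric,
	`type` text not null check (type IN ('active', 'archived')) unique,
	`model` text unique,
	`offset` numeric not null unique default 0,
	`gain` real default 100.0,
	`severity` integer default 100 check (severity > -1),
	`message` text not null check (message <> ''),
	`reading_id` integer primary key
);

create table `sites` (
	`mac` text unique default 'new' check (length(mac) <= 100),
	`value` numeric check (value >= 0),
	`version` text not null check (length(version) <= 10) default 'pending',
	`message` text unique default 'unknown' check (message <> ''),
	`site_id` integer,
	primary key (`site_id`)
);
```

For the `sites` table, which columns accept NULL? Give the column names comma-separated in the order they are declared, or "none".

- mac: CHECK does not forbid NULL (a CHECK constraint passes when its expression is NULL) → nullable.
- value: CHECK does not forbid NULL (a CHECK constraint passes when its expression is NULL) → nullable.
- version: declared NOT NULL → not nullable.
- message: CHECK does not forbid NULL (a CHECK constraint passes when its expression is NULL) → nullable.
- site_id: part of the PRIMARY KEY, which implies NOT NULL → not nullable.

mac, value, message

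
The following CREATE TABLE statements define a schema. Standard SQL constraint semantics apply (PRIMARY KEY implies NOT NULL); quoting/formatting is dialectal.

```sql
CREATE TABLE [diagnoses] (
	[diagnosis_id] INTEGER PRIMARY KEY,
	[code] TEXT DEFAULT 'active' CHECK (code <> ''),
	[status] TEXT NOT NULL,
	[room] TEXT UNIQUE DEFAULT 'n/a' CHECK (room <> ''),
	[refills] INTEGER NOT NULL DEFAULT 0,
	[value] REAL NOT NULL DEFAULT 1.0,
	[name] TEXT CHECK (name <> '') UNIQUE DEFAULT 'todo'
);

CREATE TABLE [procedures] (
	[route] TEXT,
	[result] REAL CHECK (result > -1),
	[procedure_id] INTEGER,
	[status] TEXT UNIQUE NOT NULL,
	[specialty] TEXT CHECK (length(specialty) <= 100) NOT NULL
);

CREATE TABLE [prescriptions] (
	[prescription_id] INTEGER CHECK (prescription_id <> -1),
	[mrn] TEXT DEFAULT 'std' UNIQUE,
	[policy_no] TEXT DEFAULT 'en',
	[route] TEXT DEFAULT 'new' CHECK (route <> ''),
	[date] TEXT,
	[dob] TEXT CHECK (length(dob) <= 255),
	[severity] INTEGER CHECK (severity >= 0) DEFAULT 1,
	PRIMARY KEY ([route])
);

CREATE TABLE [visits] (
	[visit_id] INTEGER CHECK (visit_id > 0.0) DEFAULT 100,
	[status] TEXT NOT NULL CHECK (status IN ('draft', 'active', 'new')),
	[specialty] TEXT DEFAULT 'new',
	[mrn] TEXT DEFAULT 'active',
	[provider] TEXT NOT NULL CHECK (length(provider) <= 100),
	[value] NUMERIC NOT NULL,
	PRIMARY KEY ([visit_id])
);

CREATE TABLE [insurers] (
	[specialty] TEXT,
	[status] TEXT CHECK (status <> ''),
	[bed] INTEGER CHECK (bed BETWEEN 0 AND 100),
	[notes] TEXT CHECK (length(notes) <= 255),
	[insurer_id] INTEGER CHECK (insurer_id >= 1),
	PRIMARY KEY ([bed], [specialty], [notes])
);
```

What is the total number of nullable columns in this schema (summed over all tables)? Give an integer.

16

diagnoses: 3 nullable (code, room, name — PK (diagnosis_id) and explicit NOT NULL columns excluded).
procedures: 3 nullable (route, result, procedure_id — PK none and explicit NOT NULL columns excluded).
prescriptions: 6 nullable (prescription_id, mrn, policy_no, date, dob, severity — PK (route) and explicit NOT NULL columns excluded).
visits: 2 nullable (specialty, mrn — PK (visit_id) and explicit NOT NULL columns excluded).
insurers: 2 nullable (status, insurer_id — PK (bed, specialty, notes) and explicit NOT NULL columns excluded).
Total: 3 + 3 + 6 + 2 + 2 = 16.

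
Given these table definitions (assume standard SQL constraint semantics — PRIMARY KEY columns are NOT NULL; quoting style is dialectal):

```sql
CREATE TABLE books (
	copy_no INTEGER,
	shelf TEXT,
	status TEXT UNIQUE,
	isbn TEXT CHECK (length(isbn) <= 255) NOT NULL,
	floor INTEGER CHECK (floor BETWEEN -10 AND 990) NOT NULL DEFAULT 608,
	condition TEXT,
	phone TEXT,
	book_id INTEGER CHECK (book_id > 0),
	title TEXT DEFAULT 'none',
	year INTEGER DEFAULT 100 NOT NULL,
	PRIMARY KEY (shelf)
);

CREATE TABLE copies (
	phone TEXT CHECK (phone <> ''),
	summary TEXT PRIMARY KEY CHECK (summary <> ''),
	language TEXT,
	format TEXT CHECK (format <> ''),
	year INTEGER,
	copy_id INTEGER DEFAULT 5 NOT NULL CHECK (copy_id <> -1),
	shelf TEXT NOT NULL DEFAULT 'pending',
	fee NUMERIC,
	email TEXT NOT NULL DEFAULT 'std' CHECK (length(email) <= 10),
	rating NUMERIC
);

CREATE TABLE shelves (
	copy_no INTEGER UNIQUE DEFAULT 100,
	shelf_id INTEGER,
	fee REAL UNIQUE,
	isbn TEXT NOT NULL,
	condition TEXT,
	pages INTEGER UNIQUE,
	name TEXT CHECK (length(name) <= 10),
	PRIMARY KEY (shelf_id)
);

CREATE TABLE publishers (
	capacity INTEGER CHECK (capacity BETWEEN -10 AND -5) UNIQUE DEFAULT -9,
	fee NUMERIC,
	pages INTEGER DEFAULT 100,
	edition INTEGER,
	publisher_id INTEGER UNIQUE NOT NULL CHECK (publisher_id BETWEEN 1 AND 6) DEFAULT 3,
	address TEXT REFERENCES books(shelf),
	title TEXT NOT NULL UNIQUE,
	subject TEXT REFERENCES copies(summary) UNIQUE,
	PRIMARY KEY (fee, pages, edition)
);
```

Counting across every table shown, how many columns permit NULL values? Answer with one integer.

20

books: 6 nullable (copy_no, status, condition, phone, book_id, title — PK (shelf) and explicit NOT NULL columns excluded).
copies: 6 nullable (phone, language, format, year, fee, rating — PK (summary) and explicit NOT NULL columns excluded).
shelves: 5 nullable (copy_no, fee, condition, pages, name — PK (shelf_id) and explicit NOT NULL columns excluded).
publishers: 3 nullable (capacity, address, subject — PK (fee, pages, edition) and explicit NOT NULL columns excluded).
Total: 6 + 6 + 5 + 3 = 20.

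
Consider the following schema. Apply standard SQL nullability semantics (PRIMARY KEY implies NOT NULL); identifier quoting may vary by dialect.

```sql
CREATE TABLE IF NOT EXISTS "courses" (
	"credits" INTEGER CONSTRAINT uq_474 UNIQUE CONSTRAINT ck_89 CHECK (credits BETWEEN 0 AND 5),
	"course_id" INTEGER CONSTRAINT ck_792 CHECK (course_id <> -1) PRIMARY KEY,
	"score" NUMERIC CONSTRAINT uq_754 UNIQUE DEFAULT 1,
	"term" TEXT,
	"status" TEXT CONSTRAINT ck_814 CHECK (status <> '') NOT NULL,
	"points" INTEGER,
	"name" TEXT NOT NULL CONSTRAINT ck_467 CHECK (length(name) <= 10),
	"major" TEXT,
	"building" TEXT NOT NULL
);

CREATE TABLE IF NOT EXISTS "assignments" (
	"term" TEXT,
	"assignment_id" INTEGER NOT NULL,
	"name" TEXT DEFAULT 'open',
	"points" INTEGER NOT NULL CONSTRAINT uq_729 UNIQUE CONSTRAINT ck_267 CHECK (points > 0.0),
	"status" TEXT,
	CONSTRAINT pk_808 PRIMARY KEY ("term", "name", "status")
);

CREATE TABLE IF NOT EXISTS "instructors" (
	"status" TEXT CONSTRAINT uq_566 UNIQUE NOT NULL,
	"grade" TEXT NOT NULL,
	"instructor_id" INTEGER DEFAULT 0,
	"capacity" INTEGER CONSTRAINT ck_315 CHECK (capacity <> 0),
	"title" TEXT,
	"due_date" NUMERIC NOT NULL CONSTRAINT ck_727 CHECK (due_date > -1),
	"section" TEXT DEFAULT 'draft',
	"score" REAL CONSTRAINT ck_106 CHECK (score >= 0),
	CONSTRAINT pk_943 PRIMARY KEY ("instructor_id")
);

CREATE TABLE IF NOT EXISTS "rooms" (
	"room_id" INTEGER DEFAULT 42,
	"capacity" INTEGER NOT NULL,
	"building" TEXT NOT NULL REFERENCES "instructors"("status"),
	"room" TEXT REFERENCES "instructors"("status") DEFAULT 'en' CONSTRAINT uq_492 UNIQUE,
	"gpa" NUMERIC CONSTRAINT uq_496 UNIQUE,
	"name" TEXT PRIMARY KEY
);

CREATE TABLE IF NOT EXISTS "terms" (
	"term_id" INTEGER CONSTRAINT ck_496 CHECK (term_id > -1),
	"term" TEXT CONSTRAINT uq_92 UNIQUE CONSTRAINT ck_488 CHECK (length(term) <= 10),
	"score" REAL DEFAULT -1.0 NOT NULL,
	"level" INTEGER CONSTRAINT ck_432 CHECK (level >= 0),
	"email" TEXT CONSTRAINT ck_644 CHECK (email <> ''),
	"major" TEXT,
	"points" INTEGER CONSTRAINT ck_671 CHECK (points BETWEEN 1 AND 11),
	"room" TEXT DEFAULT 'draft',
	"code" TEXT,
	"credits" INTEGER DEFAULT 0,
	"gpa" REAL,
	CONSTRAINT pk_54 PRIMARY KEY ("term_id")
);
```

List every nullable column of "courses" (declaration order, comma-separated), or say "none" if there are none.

credits, score, term, points, major

- credits: CHECK does not forbid NULL (a CHECK constraint passes when its expression is NULL) → nullable.
- course_id: part of the PRIMARY KEY, which implies NOT NULL → not nullable.
- score: UNIQUE does not imply NOT NULL → nullable.
- term: no NOT NULL constraint applies → nullable.
- status: declared NOT NULL → not nullable.
- points: no NOT NULL constraint applies → nullable.
- name: declared NOT NULL → not nullable.
- major: no NOT NULL constraint applies → nullable.
- building: declared NOT NULL → not nullable.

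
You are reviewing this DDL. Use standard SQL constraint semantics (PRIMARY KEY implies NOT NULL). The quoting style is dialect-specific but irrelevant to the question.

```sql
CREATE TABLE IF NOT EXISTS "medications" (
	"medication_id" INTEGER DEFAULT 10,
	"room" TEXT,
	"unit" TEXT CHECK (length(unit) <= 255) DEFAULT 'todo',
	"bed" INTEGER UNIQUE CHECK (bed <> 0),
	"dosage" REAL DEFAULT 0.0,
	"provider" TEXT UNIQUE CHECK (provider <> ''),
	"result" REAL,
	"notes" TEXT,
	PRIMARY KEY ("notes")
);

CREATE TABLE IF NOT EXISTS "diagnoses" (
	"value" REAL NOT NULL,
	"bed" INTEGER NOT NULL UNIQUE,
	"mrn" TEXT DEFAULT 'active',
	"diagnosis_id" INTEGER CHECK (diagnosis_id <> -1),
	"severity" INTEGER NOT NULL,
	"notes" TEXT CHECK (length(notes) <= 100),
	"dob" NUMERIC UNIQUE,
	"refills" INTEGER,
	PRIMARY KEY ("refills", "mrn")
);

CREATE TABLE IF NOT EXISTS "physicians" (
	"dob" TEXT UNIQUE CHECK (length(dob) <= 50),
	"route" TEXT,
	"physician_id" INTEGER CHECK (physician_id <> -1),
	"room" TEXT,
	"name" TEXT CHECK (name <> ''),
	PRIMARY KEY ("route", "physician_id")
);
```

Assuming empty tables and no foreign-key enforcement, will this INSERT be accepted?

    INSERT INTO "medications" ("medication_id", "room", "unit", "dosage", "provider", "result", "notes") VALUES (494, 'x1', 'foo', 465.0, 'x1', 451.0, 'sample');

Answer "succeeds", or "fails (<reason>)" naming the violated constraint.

NOT NULL columns: notes is supplied.
CHECK constraints: 'foo' satisfies (length(unit) <= 255); 'x1' satisfies (provider <> '').
No constraint is violated.

succeeds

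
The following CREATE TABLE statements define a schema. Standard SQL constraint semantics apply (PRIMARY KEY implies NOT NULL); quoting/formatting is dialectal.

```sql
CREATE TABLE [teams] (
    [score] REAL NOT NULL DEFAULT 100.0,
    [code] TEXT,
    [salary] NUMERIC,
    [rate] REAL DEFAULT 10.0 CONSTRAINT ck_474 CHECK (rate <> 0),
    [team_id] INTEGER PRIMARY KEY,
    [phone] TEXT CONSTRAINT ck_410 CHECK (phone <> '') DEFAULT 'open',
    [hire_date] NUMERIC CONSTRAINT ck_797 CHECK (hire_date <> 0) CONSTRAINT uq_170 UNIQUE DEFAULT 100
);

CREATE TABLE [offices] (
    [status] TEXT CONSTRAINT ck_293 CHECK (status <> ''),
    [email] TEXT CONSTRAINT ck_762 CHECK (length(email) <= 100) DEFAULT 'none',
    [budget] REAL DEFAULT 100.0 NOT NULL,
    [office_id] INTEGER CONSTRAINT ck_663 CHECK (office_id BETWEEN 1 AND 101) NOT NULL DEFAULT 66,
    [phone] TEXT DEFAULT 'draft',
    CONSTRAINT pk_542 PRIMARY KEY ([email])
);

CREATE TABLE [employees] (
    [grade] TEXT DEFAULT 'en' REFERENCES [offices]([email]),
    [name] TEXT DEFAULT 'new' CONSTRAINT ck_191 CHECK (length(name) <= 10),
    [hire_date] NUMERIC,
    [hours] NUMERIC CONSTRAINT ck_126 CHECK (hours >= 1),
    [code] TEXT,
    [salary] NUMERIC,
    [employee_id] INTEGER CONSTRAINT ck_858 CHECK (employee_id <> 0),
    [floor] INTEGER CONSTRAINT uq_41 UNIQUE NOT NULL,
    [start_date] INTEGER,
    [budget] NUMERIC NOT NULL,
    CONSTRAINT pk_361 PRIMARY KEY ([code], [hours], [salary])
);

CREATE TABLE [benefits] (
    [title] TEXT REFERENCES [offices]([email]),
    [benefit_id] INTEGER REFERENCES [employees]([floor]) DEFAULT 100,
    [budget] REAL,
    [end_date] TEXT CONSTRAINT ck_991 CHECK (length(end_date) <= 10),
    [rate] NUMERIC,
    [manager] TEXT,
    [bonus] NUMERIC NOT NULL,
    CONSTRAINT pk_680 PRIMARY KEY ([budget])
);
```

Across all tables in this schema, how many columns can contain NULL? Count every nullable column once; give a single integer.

teams: 5 nullable (code, salary, rate, phone, hire_date — PK (team_id) and explicit NOT NULL columns excluded).
offices: 2 nullable (status, phone — PK (email) and explicit NOT NULL columns excluded).
employees: 5 nullable (grade, name, hire_date, employee_id, start_date — PK (code, hours, salary) and explicit NOT NULL columns excluded).
benefits: 5 nullable (title, benefit_id, end_date, rate, manager — PK (budget) and explicit NOT NULL columns excluded).
Total: 5 + 2 + 5 + 5 = 17.

17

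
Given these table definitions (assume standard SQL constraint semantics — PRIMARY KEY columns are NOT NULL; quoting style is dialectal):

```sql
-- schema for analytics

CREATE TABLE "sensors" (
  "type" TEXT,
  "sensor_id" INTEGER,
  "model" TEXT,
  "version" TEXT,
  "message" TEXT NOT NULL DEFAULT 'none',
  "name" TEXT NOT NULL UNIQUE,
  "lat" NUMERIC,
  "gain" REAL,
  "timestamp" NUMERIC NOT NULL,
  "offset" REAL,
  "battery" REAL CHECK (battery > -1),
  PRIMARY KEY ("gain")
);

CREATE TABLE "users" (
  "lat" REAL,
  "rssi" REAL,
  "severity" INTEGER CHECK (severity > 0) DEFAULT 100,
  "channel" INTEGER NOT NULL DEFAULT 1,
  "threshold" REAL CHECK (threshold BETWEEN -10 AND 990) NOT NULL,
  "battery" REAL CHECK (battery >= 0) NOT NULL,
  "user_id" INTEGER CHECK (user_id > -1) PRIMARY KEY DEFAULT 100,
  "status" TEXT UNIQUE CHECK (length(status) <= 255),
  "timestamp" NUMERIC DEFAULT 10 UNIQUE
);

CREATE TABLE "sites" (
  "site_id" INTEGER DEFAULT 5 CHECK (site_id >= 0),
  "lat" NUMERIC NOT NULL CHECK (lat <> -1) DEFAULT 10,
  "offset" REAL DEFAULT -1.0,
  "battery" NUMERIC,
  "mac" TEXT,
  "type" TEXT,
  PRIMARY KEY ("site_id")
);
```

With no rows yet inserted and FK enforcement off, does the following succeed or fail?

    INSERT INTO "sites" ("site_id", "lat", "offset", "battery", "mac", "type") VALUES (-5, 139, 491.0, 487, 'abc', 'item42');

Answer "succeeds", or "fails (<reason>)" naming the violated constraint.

fails (CHECK on site_id)

The value -5 for site_id violates CHECK (site_id >= 0).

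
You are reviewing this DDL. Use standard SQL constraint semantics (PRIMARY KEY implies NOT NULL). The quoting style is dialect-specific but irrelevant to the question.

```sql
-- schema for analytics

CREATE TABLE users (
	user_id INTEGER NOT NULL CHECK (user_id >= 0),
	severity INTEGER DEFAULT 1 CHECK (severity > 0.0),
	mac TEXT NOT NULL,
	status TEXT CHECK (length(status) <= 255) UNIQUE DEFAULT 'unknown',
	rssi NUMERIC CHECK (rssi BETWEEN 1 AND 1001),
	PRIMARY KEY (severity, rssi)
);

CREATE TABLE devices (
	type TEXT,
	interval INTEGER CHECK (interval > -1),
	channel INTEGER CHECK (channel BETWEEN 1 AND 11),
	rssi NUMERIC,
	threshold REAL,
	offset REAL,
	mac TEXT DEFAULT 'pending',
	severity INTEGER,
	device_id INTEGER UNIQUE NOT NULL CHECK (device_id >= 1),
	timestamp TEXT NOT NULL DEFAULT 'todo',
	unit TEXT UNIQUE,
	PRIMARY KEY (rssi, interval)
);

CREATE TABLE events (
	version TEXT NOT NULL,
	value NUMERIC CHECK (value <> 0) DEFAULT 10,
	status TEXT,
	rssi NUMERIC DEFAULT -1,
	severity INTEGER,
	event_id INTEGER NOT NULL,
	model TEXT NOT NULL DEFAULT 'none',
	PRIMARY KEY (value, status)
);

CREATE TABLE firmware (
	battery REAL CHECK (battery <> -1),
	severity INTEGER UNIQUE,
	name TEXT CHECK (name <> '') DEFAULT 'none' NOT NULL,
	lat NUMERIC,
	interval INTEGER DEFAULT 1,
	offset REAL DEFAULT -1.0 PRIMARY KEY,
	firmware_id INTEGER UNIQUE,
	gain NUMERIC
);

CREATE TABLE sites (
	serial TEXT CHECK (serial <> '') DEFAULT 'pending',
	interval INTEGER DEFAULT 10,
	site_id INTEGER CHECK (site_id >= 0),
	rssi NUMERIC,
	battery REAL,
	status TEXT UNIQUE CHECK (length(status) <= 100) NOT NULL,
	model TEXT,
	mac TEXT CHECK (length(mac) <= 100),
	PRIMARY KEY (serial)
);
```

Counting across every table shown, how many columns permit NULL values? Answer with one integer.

22

users: 1 nullable (status — PK (severity, rssi) and explicit NOT NULL columns excluded).
devices: 7 nullable (type, channel, threshold, offset, mac, severity, unit — PK (rssi, interval) and explicit NOT NULL columns excluded).
events: 2 nullable (rssi, severity — PK (value, status) and explicit NOT NULL columns excluded).
firmware: 6 nullable (battery, severity, lat, interval, firmware_id, gain — PK (offset) and explicit NOT NULL columns excluded).
sites: 6 nullable (interval, site_id, rssi, battery, model, mac — PK (serial) and explicit NOT NULL columns excluded).
Total: 1 + 7 + 2 + 6 + 6 = 22.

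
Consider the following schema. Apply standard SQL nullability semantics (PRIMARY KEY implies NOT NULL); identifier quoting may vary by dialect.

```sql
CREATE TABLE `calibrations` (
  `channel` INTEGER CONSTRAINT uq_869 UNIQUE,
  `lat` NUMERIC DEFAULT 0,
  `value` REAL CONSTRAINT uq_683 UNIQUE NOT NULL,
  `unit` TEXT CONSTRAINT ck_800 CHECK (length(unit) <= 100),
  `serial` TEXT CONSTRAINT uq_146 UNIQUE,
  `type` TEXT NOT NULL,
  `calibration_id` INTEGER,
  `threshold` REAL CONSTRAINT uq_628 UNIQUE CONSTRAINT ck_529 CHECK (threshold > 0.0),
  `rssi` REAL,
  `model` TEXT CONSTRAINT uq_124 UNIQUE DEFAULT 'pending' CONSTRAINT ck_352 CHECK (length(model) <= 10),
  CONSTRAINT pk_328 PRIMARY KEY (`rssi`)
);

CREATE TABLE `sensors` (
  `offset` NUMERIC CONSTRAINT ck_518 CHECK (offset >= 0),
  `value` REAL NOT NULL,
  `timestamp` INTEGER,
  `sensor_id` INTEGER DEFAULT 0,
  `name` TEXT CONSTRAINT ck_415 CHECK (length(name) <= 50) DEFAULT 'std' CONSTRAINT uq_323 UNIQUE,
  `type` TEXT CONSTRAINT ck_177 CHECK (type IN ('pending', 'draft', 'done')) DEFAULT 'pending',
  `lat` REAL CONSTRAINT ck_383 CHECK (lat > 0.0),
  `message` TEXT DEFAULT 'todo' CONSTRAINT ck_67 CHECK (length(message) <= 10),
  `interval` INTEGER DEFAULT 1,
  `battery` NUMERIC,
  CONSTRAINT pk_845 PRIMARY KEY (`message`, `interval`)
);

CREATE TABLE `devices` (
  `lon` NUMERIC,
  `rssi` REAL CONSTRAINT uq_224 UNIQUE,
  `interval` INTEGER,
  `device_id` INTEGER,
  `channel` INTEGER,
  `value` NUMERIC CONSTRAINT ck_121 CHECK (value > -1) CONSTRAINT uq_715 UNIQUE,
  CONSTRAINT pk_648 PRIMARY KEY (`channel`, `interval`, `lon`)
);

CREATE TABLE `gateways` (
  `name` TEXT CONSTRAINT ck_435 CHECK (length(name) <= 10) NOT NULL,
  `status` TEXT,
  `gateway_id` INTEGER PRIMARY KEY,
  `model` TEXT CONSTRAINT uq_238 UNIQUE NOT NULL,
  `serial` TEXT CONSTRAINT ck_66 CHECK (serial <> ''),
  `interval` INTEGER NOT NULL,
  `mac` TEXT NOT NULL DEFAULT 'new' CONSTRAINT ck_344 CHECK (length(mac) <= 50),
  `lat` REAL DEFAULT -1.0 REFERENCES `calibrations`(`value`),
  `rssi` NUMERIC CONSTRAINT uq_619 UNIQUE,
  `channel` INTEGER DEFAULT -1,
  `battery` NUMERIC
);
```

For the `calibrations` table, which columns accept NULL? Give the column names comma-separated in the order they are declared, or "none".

- channel: UNIQUE does not imply NOT NULL → nullable.
- lat: DEFAULT only fills an omitted column; an explicit NULL is still allowed → nullable.
- value: declared NOT NULL → not nullable.
- unit: CHECK does not forbid NULL (a CHECK constraint passes when its expression is NULL) → nullable.
- serial: UNIQUE does not imply NOT NULL → nullable.
- type: declared NOT NULL → not nullable.
- calibration_id: no NOT NULL constraint applies → nullable.
- threshold: CHECK does not forbid NULL (a CHECK constraint passes when its expression is NULL) → nullable.
- rssi: part of the PRIMARY KEY, which implies NOT NULL → not nullable.
- model: CHECK does not forbid NULL (a CHECK constraint passes when its expression is NULL) → nullable.

channel, lat, unit, serial, calibration_id, threshold, model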